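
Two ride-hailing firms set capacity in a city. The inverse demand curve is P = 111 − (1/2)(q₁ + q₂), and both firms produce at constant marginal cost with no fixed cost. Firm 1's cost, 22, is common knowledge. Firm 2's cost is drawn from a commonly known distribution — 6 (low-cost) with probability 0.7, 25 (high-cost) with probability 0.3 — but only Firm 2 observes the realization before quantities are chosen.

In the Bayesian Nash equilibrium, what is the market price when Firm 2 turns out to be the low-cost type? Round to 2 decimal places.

Each type of Firm 2 best-responds to q₁; Firm 1 best-responds to the expected q₂ over Firm 2's types.
Firm 2 with cost c maximizes (111 − (1/2)(q₁+q₂) − c)·q₂, giving q₂(c) = (111 − c − (1/2)q₁).
E[c₂] = 0.7·6 + 0.3·25 = 11.7
Firm 1's FOC against E[q₂] yields q₁ = (111 − 2·22 + E[c₂])/(3/2) = (111 − 44 + 11.7)/(3/2) = 52.4667.
q₂(low-cost) = 78.7667, so P = 111 − (1/2)·(52.4667 + 78.7667) = 45.3833.

45.38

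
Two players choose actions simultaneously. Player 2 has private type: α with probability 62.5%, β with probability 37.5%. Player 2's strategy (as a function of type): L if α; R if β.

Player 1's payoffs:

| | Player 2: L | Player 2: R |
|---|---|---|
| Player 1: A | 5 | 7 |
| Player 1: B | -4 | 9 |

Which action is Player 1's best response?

A

Compute Player 1's expected payoff for each action, taking the expectation over Player 2's type.
E[A] = 0.625·(5) + 0.375·(7) = 5.75
E[B] = 0.625·(-4) + 0.375·(9) = 0.875
Best response: A (5.75 is the largest).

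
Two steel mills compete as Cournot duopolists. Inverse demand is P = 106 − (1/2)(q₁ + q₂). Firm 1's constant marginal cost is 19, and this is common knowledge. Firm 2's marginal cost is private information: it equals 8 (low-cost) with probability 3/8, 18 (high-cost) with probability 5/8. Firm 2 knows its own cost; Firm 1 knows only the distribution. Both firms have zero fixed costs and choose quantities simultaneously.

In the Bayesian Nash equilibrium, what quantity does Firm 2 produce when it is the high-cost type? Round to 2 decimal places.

Each type of Firm 2 best-responds to q₁; Firm 1 best-responds to the expected q₂ over Firm 2's types.
Firm 2 with cost c maximizes (106 − (1/2)(q₁+q₂) − c)·q₂, giving q₂(c) = (106 − c − (1/2)q₁).
E[c₂] = 3/8·8 + 5/8·18 = 14.25
Firm 1's FOC against E[q₂] yields q₁ = (106 − 2·19 + E[c₂])/(3/2) = (106 − 38 + 14.25)/(3/2) = 54.8333.
q₂(high-cost) = (106 − 18 − (1/2)·54.8333) = 60.5833.

60.58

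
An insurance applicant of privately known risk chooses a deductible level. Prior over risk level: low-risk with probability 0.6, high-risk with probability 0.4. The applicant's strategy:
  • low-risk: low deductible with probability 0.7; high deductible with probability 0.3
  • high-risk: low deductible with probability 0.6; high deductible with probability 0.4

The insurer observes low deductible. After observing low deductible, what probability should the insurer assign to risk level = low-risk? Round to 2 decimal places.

P(low deductible) = 0.6·0.7 + 0.4·0.6 = 0.66
P(low-risk | low deductible) = (0.6·0.7) / 0.66 = 0.42 / 0.66 = 0.636364

0.64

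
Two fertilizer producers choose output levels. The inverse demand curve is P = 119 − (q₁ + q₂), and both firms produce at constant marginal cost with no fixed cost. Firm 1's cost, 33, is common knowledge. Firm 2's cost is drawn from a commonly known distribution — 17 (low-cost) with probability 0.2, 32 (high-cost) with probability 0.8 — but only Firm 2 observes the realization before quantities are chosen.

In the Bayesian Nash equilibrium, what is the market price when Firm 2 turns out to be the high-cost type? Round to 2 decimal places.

Each type of Firm 2 best-responds to q₁; Firm 1 best-responds to the expected q₂ over Firm 2's types.
Firm 2 with cost c maximizes (119 − (q₁+q₂) − c)·q₂, giving q₂(c) = (119 − c − q₁)/2.
E[c₂] = 0.2·17 + 0.8·32 = 29
Firm 1's FOC against E[q₂] yields q₁ = (119 − 2·33 + E[c₂])/3 = (119 − 66 + 29)/3 = 27.3333.
q₂(high-cost) = 29.8333, so P = 119 − (27.3333 + 29.8333) = 61.8333.

61.83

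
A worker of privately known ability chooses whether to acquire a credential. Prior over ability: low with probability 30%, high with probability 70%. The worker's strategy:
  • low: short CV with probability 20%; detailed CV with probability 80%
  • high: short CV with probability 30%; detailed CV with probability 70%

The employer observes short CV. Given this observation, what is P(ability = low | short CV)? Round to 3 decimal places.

0.222

P(short CV) = 0.3·0.2 + 0.7·0.3 = 0.27
P(low | short CV) = (0.3·0.2) / 0.27 = 0.06 / 0.27 = 0.222222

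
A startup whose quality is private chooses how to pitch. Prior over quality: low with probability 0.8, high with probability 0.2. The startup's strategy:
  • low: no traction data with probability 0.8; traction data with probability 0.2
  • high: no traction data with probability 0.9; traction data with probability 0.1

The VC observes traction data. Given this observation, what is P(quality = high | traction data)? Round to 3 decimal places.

P(traction data) = 0.8·0.2 + 0.2·0.1 = 0.18
P(high | traction data) = (0.2·0.1) / 0.18 = 0.02 / 0.18 = 0.111111

0.111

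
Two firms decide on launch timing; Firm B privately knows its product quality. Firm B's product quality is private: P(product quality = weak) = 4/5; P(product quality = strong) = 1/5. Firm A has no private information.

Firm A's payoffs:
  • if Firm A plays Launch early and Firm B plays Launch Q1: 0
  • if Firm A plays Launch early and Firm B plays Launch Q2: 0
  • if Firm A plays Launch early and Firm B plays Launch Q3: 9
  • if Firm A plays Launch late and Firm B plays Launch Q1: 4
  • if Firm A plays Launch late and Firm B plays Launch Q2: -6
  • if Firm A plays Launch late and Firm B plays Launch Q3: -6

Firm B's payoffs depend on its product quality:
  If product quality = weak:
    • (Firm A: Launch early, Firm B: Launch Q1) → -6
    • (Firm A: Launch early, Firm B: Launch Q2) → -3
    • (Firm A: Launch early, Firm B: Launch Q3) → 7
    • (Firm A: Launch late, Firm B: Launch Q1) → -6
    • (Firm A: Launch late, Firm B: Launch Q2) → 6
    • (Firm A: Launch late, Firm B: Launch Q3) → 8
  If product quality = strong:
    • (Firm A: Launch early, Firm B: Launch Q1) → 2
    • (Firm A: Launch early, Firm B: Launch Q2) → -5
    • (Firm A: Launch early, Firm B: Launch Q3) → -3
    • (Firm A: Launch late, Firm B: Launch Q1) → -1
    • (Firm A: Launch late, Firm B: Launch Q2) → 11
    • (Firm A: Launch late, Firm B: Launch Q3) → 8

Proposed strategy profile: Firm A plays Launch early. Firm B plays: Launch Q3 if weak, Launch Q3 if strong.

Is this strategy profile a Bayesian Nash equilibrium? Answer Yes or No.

No

Firm A plays Launch early: E[Launch early] = 4/5·(9) + 1/5·(9) = 9; E[Launch late] = -6. Best-responding. ✓
Firm B (product quality weak), facing Launch early: Launch Q1 gives -6, Launch Q2 gives -3, Launch Q3 gives 7. Proposed Launch Q3 is best. ✓
Firm B (product quality strong), facing Launch early: Launch Q1 gives 2, Launch Q2 gives -5, Launch Q3 gives -3. Proposed Launch Q3 is not best — profitable deviation exists. ✗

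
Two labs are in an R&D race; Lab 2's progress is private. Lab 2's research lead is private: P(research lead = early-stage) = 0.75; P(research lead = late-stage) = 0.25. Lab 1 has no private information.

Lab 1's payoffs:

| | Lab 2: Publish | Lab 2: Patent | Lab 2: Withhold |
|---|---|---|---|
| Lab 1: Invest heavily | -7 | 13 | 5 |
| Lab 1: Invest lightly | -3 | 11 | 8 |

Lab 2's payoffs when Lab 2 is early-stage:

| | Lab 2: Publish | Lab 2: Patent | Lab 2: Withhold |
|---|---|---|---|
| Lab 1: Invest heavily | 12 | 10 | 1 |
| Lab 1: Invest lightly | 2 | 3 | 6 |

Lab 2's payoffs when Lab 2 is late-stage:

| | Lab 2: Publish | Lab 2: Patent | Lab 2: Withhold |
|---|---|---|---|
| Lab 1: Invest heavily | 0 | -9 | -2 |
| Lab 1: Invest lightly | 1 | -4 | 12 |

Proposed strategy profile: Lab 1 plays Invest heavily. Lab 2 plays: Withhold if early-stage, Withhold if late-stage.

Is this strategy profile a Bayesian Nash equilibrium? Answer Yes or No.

A profile is a BNE iff every type of every player is best-responding given beliefs about the other side.
Lab 1 plays Invest heavily: E[Invest heavily] = 0.75·(5) + 0.25·(5) = 5; E[Invest lightly] = 8. Not best-responding. ✗
Lab 2 (research lead early-stage), facing Invest heavily: Publish gives 12, Patent gives 10, Withhold gives 1. Proposed Withhold is not best — profitable deviation exists. ✗
Lab 2 (research lead late-stage), facing Invest heavily: Publish gives 0, Patent gives -9, Withhold gives -2. Proposed Withhold is not best — profitable deviation exists. ✗

No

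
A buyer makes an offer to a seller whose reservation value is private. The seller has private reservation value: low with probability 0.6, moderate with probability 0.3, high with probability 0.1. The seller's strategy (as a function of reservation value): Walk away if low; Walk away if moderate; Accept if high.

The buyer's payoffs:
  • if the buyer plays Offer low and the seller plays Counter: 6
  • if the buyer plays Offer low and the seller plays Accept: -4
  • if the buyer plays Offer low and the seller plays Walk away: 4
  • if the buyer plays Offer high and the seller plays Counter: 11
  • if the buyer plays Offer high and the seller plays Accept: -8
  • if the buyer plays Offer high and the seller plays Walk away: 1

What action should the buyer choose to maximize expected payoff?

E[Offer low] = 0.6·(4) + 0.3·(4) + 0.1·(-4) = 3.2
E[Offer high] = 0.6·(1) + 0.3·(1) + 0.1·(-8) = 0.1
Best response: Offer low (3.2 is the largest).

Offer low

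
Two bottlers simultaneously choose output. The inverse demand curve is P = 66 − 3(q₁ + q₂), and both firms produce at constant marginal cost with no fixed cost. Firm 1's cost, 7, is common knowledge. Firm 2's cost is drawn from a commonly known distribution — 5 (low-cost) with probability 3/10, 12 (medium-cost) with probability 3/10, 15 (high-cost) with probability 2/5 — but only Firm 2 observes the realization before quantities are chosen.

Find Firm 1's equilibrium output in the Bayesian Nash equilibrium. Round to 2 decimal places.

Each type of Firm 2 best-responds to q₁; Firm 1 best-responds to the expected q₂ over Firm 2's types.
Firm 2 with cost c maximizes (66 − 3(q₁+q₂) − c)·q₂, giving q₂(c) = (66 − c − 3q₁)/6.
E[c₂] = 3/10·5 + 3/10·12 + 2/5·15 = 11.1
Firm 1's FOC against E[q₂] yields q₁ = (66 − 2·7 + E[c₂])/9 = (66 − 14 + 11.1)/9 = 7.01111.

7.01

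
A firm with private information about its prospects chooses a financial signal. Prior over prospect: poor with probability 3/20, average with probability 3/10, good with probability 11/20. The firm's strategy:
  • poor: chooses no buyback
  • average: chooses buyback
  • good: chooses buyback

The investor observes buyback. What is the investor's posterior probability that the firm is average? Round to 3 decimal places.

P(buyback) = (3/20)·0 + (3/10)·1 + (11/20)·1 = 17/20
P(average | buyback) = ((3/10)·1) / (17/20) = (3/10) / (17/20) = 6/17

0.353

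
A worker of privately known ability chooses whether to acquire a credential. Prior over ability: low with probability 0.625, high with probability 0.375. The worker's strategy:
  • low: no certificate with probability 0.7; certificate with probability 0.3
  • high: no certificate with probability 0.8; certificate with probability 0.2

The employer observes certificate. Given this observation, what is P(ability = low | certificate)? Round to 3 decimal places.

P(certificate) = 0.625·0.3 + 0.375·0.2 = 0.2625
P(low | certificate) = (0.625·0.3) / 0.2625 = 0.1875 / 0.2625 = 0.714286

0.714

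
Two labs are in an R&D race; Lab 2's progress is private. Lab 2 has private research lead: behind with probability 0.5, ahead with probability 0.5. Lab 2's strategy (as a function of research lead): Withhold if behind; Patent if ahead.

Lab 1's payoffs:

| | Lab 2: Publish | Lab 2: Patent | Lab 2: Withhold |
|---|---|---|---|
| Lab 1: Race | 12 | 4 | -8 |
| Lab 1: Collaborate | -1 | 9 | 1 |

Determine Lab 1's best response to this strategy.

Collaborate

E[Race] = 0.5·(-8) + 0.5·(4) = -2
E[Collaborate] = 0.5·(1) + 0.5·(9) = 5
Best response: Collaborate (5 is the largest).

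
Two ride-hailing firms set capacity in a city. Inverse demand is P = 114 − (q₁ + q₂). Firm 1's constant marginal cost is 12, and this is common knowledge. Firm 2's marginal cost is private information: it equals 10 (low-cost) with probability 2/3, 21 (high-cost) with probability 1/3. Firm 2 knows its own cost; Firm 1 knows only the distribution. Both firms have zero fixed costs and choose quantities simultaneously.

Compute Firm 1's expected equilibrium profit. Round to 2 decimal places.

Firm 2 with cost c maximizes (114 − (q₁+q₂) − c)·q₂, giving q₂(c) = (114 − c − q₁)/2.
E[c₂] = 2/3·10 + 1/3·21 = 13.6667
Firm 1's FOC against E[q₂] yields q₁ = (114 − 2·12 + E[c₂])/3 = (114 − 24 + 13.6667)/3 = 34.5556.
E[P] = 114 − (q₁ + E[q₂]) = 46.5556; Firm 1's expected profit = (E[P] − 12)·q₁ = (46.5556 − 12)·34.5556 = 1194.09.

1194.09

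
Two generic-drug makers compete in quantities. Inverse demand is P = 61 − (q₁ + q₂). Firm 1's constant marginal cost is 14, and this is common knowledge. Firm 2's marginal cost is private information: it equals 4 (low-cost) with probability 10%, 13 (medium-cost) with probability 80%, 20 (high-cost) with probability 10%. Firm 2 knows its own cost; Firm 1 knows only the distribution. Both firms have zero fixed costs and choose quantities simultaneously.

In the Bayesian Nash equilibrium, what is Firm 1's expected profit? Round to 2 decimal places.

Type-c best response for Firm 2: q₂(c) = (61 − c)/2 − q₁/2.
Firm 1 maximizes expected profit; its first-order condition is 61 − 2q₁ − E[q₂] − 14 = 0.
Substituting E[q₂] and solving: E[c₂] = 12.8, so q₁ = (61 − 2·14 + 12.8)/3 = 15.2667.
E[P] = 61 − (q₁ + E[q₂]) = 29.2667; Firm 1's expected profit = (E[P] − 14)·q₁ = (29.2667 − 14)·15.2667 = 233.071.

233.07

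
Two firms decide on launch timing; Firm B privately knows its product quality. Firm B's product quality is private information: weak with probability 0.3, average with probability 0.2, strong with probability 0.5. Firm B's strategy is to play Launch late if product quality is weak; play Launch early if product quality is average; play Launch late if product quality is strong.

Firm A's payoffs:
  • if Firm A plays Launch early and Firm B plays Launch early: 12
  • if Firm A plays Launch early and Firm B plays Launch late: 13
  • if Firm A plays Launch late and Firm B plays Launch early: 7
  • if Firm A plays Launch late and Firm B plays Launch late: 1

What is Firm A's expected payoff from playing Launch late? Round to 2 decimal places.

2.20

E[Launch late] = 0.3·1 + 0.2·7 + 0.5·1 = 0.3 + 1.4 + 0.5 = 2.2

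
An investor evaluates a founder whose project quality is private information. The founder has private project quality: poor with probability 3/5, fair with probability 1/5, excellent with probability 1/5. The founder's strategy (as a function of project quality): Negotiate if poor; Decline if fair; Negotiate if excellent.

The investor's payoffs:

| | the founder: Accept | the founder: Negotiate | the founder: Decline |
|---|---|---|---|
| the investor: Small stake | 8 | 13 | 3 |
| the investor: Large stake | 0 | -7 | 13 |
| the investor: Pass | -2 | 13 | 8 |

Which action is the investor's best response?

E[Small stake] = 3/5·(13) + 1/5·(3) + 1/5·(13) = 11
E[Large stake] = 3/5·(-7) + 1/5·(13) + 1/5·(-7) = -3
E[Pass] = 3/5·(13) + 1/5·(8) + 1/5·(13) = 12
Best response: Pass (12 is the largest).

Pass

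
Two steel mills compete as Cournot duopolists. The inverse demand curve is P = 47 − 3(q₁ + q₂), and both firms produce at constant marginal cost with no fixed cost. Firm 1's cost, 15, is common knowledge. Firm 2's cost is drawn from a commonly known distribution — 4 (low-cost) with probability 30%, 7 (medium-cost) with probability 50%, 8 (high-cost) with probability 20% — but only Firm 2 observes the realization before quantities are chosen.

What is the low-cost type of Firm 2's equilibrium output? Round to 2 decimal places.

Each type of Firm 2 best-responds to q₁; Firm 1 best-responds to the expected q₂ over Firm 2's types.
Firm 2 with cost c maximizes (47 − 3(q₁+q₂) − c)·q₂, giving q₂(c) = (47 − c − 3q₁)/6.
E[c₂] = 0.3·4 + 0.5·7 + 0.2·8 = 6.3
Firm 1's FOC against E[q₂] yields q₁ = (47 − 2·15 + E[c₂])/9 = (47 − 30 + 6.3)/9 = 2.58889.
q₂(low-cost) = (47 − 4 − 3·2.58889)/6 = 5.87222.

5.87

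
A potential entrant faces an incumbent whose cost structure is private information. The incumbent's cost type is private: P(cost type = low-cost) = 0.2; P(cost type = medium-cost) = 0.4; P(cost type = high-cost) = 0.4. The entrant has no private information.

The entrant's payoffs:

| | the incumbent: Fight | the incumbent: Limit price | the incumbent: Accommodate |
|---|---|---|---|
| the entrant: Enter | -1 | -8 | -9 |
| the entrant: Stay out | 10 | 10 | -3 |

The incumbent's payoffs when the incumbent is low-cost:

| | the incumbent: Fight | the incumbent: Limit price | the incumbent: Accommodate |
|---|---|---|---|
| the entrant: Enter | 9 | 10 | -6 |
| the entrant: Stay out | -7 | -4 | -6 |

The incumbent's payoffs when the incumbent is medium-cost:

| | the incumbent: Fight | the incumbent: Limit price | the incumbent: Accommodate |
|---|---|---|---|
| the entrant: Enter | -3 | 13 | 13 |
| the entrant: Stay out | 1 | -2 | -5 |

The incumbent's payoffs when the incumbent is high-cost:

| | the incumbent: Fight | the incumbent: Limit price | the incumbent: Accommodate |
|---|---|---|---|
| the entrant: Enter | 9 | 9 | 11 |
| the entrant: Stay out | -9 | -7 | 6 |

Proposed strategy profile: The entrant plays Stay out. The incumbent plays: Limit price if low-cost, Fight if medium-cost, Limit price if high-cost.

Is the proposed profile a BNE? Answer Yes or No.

The entrant plays Stay out: E[Stay out] = 0.2·(10) + 0.4·(10) + 0.4·(10) = 10; E[Enter] = -5.2. Best-responding. ✓
The incumbent (cost type low-cost), facing Stay out: Fight gives -7, Limit price gives -4, Accommodate gives -6. Proposed Limit price is best. ✓
The incumbent (cost type medium-cost), facing Stay out: Fight gives 1, Limit price gives -2, Accommodate gives -5. Proposed Fight is best. ✓
The incumbent (cost type high-cost), facing Stay out: Fight gives -9, Limit price gives -7, Accommodate gives 6. Proposed Limit price is not best — profitable deviation exists. ✗

No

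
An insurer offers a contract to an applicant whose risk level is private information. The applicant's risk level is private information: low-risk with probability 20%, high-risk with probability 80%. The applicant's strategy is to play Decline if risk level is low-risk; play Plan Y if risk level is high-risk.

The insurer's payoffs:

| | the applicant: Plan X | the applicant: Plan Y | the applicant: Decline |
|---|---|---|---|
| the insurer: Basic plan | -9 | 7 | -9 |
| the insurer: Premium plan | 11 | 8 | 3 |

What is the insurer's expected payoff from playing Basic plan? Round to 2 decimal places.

3.80

E[Basic plan] = 0.2·(-9) + 0.8·7 = (-1.8) + 5.6 = 3.8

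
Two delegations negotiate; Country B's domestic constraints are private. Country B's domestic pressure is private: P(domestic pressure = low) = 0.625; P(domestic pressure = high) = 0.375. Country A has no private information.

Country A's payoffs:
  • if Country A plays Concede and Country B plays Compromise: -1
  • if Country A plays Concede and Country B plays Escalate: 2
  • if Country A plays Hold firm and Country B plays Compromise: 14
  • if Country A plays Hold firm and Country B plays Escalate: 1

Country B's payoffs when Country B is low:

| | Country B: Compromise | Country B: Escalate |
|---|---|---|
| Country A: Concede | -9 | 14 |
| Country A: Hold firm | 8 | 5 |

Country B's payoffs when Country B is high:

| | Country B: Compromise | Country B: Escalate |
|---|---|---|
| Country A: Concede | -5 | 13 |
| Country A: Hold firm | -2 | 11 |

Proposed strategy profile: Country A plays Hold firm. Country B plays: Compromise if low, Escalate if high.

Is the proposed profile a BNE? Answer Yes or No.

Yes

A profile is a BNE iff every type of every player is best-responding given beliefs about the other side.
Country A plays Hold firm: E[Hold firm] = 0.625·(14) + 0.375·(1) = 9.125; E[Concede] = 0.125. Best-responding. ✓
Country B (domestic pressure low), facing Hold firm: Compromise gives 8, Escalate gives 5. Proposed Compromise is best. ✓
Country B (domestic pressure high), facing Hold firm: Compromise gives -2, Escalate gives 11. Proposed Escalate is best. ✓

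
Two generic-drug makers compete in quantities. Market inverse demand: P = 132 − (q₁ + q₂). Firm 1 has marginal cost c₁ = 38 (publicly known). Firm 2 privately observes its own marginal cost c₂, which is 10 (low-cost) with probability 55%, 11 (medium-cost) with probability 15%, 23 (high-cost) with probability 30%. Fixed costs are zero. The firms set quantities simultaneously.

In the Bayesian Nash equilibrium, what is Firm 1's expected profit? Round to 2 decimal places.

Firm 2 with cost c maximizes (132 − (q₁+q₂) − c)·q₂, giving q₂(c) = (132 − c − q₁)/2.
E[c₂] = 0.55·10 + 0.15·11 + 0.3·23 = 14.05
Firm 1's FOC against E[q₂] yields q₁ = (132 − 2·38 + E[c₂])/3 = (132 − 76 + 14.05)/3 = 23.35.
E[P] = 132 − (q₁ + E[q₂]) = 61.35; Firm 1's expected profit = (E[P] − 38)·q₁ = (61.35 − 38)·23.35 = 545.222.

545.22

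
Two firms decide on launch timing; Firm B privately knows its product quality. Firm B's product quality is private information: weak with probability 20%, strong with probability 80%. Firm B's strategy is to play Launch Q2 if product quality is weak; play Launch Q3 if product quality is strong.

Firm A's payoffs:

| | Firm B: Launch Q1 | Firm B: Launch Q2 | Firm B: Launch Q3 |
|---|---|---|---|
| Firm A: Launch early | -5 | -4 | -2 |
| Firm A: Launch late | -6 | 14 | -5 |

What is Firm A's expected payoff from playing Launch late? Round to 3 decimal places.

-1.200

E[Launch late] = 0.2·14 + 0.8·(-5) = 2.8 + (-4) = -1.2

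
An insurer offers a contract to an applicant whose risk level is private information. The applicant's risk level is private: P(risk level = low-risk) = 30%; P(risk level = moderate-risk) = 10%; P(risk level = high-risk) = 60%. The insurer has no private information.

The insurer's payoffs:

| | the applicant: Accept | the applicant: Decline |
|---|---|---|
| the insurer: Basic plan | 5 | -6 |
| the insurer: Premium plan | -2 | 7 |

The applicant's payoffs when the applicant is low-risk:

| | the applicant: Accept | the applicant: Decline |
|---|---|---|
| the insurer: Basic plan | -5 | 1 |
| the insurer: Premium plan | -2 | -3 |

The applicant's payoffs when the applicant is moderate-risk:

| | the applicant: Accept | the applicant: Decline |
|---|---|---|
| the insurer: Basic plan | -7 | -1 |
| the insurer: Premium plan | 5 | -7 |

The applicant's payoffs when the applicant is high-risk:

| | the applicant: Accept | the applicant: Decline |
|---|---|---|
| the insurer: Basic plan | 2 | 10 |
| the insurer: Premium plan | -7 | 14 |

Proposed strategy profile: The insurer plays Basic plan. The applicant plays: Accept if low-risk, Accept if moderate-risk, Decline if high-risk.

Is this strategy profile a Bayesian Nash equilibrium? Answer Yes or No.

No

A profile is a BNE iff every type of every player is best-responding given beliefs about the other side.
The insurer plays Basic plan: E[Basic plan] = 0.3·(5) + 0.1·(5) + 0.6·(-6) = -1.6; E[Premium plan] = 3.4. Not best-responding. ✗
The applicant (risk level low-risk), facing Basic plan: Accept gives -5, Decline gives 1. Proposed Accept is not best — profitable deviation exists. ✗
The applicant (risk level moderate-risk), facing Basic plan: Accept gives -7, Decline gives -1. Proposed Accept is not best — profitable deviation exists. ✗
The applicant (risk level high-risk), facing Basic plan: Accept gives 2, Decline gives 10. Proposed Decline is best. ✓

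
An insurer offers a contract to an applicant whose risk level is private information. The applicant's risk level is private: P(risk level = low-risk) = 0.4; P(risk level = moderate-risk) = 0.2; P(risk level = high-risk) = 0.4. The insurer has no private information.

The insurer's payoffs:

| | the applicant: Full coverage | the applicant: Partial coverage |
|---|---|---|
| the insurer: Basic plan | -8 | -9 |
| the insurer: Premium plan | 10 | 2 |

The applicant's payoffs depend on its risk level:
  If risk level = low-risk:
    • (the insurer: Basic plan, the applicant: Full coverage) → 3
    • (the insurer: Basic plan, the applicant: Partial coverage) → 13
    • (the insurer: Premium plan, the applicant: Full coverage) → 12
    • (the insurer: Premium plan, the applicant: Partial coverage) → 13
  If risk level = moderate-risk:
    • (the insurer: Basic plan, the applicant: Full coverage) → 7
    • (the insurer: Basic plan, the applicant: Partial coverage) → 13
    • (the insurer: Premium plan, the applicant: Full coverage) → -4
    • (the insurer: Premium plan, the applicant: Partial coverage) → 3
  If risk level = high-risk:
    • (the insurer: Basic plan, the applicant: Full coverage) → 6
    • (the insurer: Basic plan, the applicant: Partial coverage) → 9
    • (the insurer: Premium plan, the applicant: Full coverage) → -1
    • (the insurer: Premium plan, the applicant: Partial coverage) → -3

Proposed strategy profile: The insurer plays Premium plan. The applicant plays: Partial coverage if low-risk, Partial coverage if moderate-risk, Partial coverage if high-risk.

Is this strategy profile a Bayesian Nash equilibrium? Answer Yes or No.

The insurer plays Premium plan: E[Premium plan] = 0.4·(2) + 0.2·(2) + 0.4·(2) = 2; E[Basic plan] = -9. Best-responding. ✓
The applicant (risk level low-risk), facing Premium plan: Full coverage gives 12, Partial coverage gives 13. Proposed Partial coverage is best. ✓
The applicant (risk level moderate-risk), facing Premium plan: Full coverage gives -4, Partial coverage gives 3. Proposed Partial coverage is best. ✓
The applicant (risk level high-risk), facing Premium plan: Full coverage gives -1, Partial coverage gives -3. Proposed Partial coverage is not best — profitable deviation exists. ✗

No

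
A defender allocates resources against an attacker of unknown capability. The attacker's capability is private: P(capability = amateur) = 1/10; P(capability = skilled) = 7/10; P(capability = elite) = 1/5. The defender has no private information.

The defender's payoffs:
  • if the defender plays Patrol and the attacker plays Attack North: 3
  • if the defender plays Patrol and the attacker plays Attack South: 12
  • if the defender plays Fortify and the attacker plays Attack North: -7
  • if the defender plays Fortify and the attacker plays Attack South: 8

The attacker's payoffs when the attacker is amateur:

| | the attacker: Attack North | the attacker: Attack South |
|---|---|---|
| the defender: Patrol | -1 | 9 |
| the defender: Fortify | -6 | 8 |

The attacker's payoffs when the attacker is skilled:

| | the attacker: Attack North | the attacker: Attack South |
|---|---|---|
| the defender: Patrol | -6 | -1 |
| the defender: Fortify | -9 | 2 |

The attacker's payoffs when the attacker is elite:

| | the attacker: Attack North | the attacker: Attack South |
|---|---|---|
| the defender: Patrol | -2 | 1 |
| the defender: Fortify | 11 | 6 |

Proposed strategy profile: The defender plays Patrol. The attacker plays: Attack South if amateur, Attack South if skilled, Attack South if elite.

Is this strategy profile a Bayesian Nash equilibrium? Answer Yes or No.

Yes

The defender plays Patrol: E[Patrol] = 1/10·(12) + 7/10·(12) + 1/5·(12) = 12; E[Fortify] = 8. Best-responding. ✓
The attacker (capability amateur), facing Patrol: Attack North gives -1, Attack South gives 9. Proposed Attack South is best. ✓
The attacker (capability skilled), facing Patrol: Attack North gives -6, Attack South gives -1. Proposed Attack South is best. ✓
The attacker (capability elite), facing Patrol: Attack North gives -2, Attack South gives 1. Proposed Attack South is best. ✓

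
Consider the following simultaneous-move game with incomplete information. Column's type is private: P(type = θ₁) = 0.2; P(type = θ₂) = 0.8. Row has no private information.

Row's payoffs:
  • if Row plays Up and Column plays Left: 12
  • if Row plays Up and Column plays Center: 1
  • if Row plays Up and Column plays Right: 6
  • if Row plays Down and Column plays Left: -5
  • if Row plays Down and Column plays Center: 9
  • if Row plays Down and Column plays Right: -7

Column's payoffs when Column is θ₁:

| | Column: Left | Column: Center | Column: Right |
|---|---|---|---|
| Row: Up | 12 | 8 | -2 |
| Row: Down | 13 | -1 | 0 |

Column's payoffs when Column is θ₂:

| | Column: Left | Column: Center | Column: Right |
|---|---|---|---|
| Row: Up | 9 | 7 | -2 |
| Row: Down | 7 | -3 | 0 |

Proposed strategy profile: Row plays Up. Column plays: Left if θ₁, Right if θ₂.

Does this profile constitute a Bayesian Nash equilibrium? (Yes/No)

Row plays Up: E[Up] = 0.2·(12) + 0.8·(6) = 7.2; E[Down] = -6.6. Best-responding. ✓
Column (type θ₁), facing Up: Left gives 12, Center gives 8, Right gives -2. Proposed Left is best. ✓
Column (type θ₂), facing Up: Left gives 9, Center gives 7, Right gives -2. Proposed Right is not best — profitable deviation exists. ✗

No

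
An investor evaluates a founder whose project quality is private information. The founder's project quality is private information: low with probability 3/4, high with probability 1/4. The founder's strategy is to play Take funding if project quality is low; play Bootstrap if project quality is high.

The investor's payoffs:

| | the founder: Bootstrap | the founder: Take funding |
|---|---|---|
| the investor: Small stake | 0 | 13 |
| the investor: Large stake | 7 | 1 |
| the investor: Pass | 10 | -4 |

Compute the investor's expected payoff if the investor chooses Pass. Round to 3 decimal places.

-0.500

Take the expectation over the founder's project quality, weighting each type's action by its prior probability.
E[Pass] = 3/4·(-4) + 1/4·10 = (-3) + 5/2 = -1/2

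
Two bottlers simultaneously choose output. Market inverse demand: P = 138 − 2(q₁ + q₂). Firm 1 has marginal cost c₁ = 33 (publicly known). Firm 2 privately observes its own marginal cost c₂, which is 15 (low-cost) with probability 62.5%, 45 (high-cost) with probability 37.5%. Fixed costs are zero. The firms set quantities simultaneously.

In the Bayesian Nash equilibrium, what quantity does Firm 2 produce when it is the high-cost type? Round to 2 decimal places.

Type-c best response for Firm 2: q₂(c) = (138 − c)/4 − q₁/2.
Firm 1 maximizes expected profit; its first-order condition is 138 − 4q₁ − 2E[q₂] − 33 = 0.
Substituting E[q₂] and solving: E[c₂] = 26.25, so q₁ = (138 − 2·33 + 26.25)/6 = 16.375.
q₂(high-cost) = (138 − 45 − 2·16.375)/4 = 15.0625.

15.06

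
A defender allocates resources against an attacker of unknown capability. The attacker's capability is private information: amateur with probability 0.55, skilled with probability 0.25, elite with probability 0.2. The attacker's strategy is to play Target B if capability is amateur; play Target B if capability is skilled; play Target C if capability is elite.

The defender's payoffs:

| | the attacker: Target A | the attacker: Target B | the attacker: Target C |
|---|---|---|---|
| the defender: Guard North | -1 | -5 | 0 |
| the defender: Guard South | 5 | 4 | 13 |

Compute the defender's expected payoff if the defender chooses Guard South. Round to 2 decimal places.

E[Guard South] = 0.55·4 + 0.25·4 + 0.2·13 = 2.2 + 1 + 2.6 = 5.8

5.80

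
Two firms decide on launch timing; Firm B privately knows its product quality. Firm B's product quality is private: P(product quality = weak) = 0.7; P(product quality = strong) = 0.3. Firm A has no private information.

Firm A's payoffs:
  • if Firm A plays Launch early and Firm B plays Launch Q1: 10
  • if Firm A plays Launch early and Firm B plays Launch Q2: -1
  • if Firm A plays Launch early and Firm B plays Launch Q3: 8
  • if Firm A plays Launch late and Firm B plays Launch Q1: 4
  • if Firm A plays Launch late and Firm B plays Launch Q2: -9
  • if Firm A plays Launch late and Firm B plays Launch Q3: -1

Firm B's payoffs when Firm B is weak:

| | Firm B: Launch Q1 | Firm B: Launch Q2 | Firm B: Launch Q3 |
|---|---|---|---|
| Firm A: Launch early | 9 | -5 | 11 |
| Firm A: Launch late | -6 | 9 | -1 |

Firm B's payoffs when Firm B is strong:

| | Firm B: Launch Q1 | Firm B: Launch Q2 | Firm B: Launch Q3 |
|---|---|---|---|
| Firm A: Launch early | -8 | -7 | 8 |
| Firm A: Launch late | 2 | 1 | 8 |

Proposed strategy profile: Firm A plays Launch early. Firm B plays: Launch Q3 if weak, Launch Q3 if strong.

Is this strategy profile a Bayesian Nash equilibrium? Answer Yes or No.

A profile is a BNE iff every type of every player is best-responding given beliefs about the other side.
Firm A plays Launch early: E[Launch early] = 0.7·(8) + 0.3·(8) = 8; E[Launch late] = -1. Best-responding. ✓
Firm B (product quality weak), facing Launch early: Launch Q1 gives 9, Launch Q2 gives -5, Launch Q3 gives 11. Proposed Launch Q3 is best. ✓
Firm B (product quality strong), facing Launch early: Launch Q1 gives -8, Launch Q2 gives -7, Launch Q3 gives 8. Proposed Launch Q3 is best. ✓

Yes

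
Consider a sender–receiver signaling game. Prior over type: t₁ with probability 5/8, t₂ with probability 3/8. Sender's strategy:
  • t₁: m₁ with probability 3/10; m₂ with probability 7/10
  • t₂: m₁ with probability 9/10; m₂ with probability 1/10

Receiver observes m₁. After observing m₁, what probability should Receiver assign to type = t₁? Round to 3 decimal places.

0.357

P(m₁) = (5/8)·(3/10) + (3/8)·(9/10) = 21/40
P(t₁ | m₁) = ((5/8)·(3/10)) / (21/40) = (3/16) / (21/40) = 5/14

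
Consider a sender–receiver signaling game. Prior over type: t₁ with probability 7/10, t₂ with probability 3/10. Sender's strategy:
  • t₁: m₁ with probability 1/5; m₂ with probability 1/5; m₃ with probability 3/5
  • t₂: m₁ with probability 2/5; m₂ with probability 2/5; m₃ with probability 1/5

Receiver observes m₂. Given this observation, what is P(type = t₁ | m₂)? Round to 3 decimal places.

0.538

Apply Bayes' rule using the sender's strategy as the likelihood.
P(m₂) = (7/10)·(1/5) + (3/10)·(2/5) = 13/50
P(t₁ | m₂) = ((7/10)·(1/5)) / (13/50) = (7/50) / (13/50) = 7/13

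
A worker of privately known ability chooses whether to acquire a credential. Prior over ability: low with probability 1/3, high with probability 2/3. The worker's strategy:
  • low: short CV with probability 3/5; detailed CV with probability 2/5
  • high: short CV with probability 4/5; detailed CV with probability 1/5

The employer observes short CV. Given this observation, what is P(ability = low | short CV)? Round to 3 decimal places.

P(short CV) = (1/3)·(3/5) + (2/3)·(4/5) = 11/15
P(low | short CV) = ((1/3)·(3/5)) / (11/15) = (1/5) / (11/15) = 3/11

0.273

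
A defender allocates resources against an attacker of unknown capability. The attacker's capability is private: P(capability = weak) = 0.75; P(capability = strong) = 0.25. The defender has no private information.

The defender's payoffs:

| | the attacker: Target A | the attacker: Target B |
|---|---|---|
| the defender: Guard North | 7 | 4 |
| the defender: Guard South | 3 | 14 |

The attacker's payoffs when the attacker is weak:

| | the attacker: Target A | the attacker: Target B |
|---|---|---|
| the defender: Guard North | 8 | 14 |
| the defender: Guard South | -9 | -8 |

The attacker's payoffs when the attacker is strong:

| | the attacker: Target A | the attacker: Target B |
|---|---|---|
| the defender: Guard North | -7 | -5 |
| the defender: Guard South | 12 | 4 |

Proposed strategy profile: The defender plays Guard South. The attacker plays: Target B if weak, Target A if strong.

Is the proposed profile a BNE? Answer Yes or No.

Yes

The defender plays Guard South: E[Guard South] = 0.75·(14) + 0.25·(3) = 11.25; E[Guard North] = 4.75. Best-responding. ✓
The attacker (capability weak), facing Guard South: Target A gives -9, Target B gives -8. Proposed Target B is best. ✓
The attacker (capability strong), facing Guard South: Target A gives 12, Target B gives 4. Proposed Target A is best. ✓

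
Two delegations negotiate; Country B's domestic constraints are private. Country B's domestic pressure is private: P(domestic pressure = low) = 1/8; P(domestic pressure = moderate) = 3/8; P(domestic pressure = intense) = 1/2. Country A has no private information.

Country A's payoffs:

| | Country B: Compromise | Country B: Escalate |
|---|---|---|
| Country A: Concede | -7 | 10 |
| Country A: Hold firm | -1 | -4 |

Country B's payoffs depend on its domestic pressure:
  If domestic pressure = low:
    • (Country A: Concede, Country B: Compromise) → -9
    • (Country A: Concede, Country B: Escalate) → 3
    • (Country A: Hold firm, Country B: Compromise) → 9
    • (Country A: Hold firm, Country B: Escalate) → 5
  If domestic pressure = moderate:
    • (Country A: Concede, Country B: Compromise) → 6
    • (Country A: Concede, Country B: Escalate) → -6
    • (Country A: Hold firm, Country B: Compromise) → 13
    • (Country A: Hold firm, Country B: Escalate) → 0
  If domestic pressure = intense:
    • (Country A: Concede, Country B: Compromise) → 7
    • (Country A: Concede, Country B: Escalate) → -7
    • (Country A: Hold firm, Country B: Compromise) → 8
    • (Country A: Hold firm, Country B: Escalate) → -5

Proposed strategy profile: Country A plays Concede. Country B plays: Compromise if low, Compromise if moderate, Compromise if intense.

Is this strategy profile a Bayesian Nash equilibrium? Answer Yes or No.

No

A profile is a BNE iff every type of every player is best-responding given beliefs about the other side.
Country A plays Concede: E[Concede] = 1/8·(-7) + 3/8·(-7) + 1/2·(-7) = -7; E[Hold firm] = -1. Not best-responding. ✗
Country B (domestic pressure low), facing Concede: Compromise gives -9, Escalate gives 3. Proposed Compromise is not best — profitable deviation exists. ✗
Country B (domestic pressure moderate), facing Concede: Compromise gives 6, Escalate gives -6. Proposed Compromise is best. ✓
Country B (domestic pressure intense), facing Concede: Compromise gives 7, Escalate gives -7. Proposed Compromise is best. ✓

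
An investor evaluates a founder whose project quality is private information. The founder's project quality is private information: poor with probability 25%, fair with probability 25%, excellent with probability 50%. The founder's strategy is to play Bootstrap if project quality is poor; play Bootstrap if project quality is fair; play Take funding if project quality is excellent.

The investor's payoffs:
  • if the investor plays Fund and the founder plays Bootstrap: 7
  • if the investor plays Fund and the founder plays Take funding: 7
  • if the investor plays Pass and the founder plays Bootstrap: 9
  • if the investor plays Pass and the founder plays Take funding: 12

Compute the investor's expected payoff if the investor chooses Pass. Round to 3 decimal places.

10.500

E[Pass] = 0.25·9 + 0.25·9 + 0.5·12 = 2.25 + 2.25 + 6 = 10.5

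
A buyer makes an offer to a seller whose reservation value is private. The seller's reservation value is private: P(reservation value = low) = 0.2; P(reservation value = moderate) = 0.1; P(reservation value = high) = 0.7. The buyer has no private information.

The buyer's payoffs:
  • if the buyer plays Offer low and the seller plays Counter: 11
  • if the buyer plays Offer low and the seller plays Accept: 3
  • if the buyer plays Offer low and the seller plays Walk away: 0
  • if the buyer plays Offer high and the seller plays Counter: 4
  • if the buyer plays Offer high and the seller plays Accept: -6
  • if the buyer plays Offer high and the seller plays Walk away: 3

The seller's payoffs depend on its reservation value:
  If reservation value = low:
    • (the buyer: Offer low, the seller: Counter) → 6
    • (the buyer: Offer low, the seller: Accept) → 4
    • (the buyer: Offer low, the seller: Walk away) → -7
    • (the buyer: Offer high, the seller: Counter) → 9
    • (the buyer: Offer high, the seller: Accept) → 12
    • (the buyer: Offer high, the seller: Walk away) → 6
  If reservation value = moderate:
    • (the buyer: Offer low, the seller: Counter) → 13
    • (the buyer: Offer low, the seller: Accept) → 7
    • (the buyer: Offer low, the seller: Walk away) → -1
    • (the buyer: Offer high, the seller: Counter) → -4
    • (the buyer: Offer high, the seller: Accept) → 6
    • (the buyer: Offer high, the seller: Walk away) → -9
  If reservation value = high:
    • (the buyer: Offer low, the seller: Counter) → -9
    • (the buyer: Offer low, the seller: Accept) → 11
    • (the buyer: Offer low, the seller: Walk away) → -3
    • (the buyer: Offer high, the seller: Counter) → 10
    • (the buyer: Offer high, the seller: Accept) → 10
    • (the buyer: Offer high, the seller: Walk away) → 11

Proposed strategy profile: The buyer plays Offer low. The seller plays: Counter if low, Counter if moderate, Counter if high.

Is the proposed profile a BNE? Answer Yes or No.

The buyer plays Offer low: E[Offer low] = 0.2·(11) + 0.1·(11) + 0.7·(11) = 11; E[Offer high] = 4. Best-responding. ✓
The seller (reservation value low), facing Offer low: Counter gives 6, Accept gives 4, Walk away gives -7. Proposed Counter is best. ✓
The seller (reservation value moderate), facing Offer low: Counter gives 13, Accept gives 7, Walk away gives -1. Proposed Counter is best. ✓
The seller (reservation value high), facing Offer low: Counter gives -9, Accept gives 11, Walk away gives -3. Proposed Counter is not best — profitable deviation exists. ✗

No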